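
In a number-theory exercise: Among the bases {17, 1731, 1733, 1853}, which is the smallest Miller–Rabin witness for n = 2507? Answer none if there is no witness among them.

n − 1 = 2506 = 2^1 · 1253, so s = 1 and d = 1253.
Base 17: x_0 = 17^1253 mod 2507 = 272. x_0 ∉ {1, 2506} and s = 1, so 17 is a Miller–Rabin witness and 2507 is composite.
Base 1731: x_0 = 1731^1253 mod 2507 = 2442. x_0 ∉ {1, 2506} and s = 1, so 1731 is a Miller–Rabin witness and 2507 is composite.
Base 1733: x_0 = 1733^1253 mod 2507 = 1797. x_0 ∉ {1, 2506} and s = 1, so 1733 is a Miller–Rabin witness and 2507 is composite.
Base 1853: x_0 = 1853^1253 mod 2507 = 545. x_0 ∉ {1, 2506} and s = 1, so 1853 is a Miller–Rabin witness and 2507 is composite.
The smallest witness among the given bases is 17.

17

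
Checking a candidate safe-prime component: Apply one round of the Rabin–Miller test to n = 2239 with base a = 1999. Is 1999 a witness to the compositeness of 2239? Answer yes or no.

n − 1 = 2238 = 2^1 · 1119, so s = 1 and d = 1119.
Repeated squaring mod 2239: 1999^1 ≡ 1999, 1999^2 ≡ 1625, 1999^4 ≡ 844, 1999^8 ≡ 334, 1999^16 ≡ 1845, 1999^32 ≡ 745, 1999^64 ≡ 1992, 1999^128 ≡ 556, 1999^256 ≡ 154, 1999^512 ≡ 1326, 1999^1024 ≡ 661.
1119 = 1024 + 64 + 16 + 8 + 4 + 2 + 1, so 1999^1119 ≡ 661·1992·1845·334·844·1625·1999 ≡ 1 (mod 2239).
x_0 = 1999^1119 mod 2239 = 1.
x_0 = 1, so 1999 is not a witness.

no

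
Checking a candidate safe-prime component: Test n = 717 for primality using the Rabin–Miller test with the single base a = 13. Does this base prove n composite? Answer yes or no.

yes

n − 1 = 716 = 2^2 · 179, so s = 2 and d = 179.
x_0 = 13^179 mod 717 = 325.
x_0 is neither 1 nor 716, so continue squaring.
x_1 = 325^2 mod 717 = 226.
Reached i = s−1 = 1 without hitting −1: 13 is a Miller–Rabin witness and 717 is composite.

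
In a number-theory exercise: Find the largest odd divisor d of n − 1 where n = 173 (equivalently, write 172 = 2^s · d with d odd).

43

Halving: 172 → 86 → 43; 43 is odd.
So 172 = 2^2 · 43.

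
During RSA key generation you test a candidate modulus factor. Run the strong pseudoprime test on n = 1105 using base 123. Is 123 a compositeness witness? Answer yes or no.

no

n − 1 = 1104 = 2^4 · 69, so s = 4 and d = 69.
Repeated squaring mod 1105: 123^1 ≡ 123, 123^2 ≡ 764, 123^4 ≡ 256, 123^8 ≡ 341, 123^16 ≡ 256, 123^32 ≡ 341, 123^64 ≡ 256.
69 = 64 + 4 + 1, so 123^69 ≡ 256·256·123 ≡ 1058 (mod 1105).
x_0 = 123^69 mod 1105 = 1058.
x_0 is neither 1 nor 1104, so continue squaring.
x_1 = 1058^2 mod 1105 = 1104.
x_1 ≡ −1, so 123 is not a witness.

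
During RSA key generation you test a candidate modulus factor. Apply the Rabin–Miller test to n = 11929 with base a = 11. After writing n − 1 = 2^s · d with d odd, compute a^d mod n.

n − 1 = 11928 = 2^3 · 1491, so s = 3 and d = 1491.
Repeated squaring mod 11929: 11^1 ≡ 11, 11^2 ≡ 121, 11^4 ≡ 2712, 11^8 ≡ 6680, 11^16 ≡ 7940, 11^32 ≡ 10764, 11^64 ≡ 9248, 11^128 ≡ 6503, 11^256 ≡ 704, 11^512 ≡ 6527, 11^1024 ≡ 3270.
1491 = 1024 + 256 + 128 + 64 + 16 + 2 + 1, so 11^1491 ≡ 3270·704·6503·9248·7940·121·11 ≡ 10517 (mod 11929).

10517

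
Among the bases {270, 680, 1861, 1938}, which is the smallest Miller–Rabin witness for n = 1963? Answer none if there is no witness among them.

680

n − 1 = 1962 = 2^1 · 981, so s = 1 and d = 981.
Base 270: x_0 = 270^981 mod 1963 = 1962. x_0 = 1962 ≡ −1, so 270 is not a witness.
Base 680: x_0 = 680^981 mod 1963 = 1871. x_0 ∉ {1, 1962} and s = 1, so 680 is a Miller–Rabin witness and 1963 is composite.
Base 1861: x_0 = 1861^981 mod 1963 = 551. x_0 ∉ {1, 1962} and s = 1, so 1861 is a Miller–Rabin witness and 1963 is composite.
Base 1938: x_0 = 1938^981 mod 1963 = 1158. x_0 ∉ {1, 1962} and s = 1, so 1938 is a Miller–Rabin witness and 1963 is composite.
The smallest witness among the given bases is 680.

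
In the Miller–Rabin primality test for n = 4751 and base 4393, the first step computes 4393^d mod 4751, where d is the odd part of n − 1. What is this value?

4750

n − 1 = 4750 = 2^1 · 2375, so s = 1 and d = 2375.
4393^2375 mod 4751 = 4750.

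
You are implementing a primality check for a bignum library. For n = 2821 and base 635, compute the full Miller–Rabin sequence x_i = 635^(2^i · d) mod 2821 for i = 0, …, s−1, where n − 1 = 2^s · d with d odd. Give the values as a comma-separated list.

216, 1520

n − 1 = 2820 = 2^2 · 705, so s = 2 and d = 705.
x_0 = 635^705 mod 2821 = 216.
x_1 = 216^2 mod 2821 = 1520.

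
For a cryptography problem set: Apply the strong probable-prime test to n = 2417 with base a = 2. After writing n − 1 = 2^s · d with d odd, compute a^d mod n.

345

n − 1 = 2416 = 2^4 · 151, so s = 4 and d = 151.
2^151 mod 2417 = 345.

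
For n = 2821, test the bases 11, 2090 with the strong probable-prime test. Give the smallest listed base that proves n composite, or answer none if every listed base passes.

11

n − 1 = 2820 = 2^2 · 705, so s = 2 and d = 705.
Base 11: x_0 = 11^705 mod 2821 = 1828. x_0 is neither 1 nor 2820, so continue squaring. x_1 = 1828^2 mod 2821 = 1520. Reached i = s−1 = 1 without hitting −1: 11 is a Miller–Rabin witness and 2821 is composite.
Base 2090: x_0 = 2090^705 mod 2821 = 1611. x_0 is neither 1 nor 2820, so continue squaring. x_1 = 1611^2 mod 2821 = 1. x_1 = 1 but x_0 ≠ ±1, a nontrivial square root of 1 — 2090 is a witness and 2821 is composite.
The smallest witness among the given bases is 11.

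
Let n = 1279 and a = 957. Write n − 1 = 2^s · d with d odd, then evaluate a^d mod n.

n − 1 = 1278 = 2^1 · 639, so s = 1 and d = 639.
957^639 mod 1279 = 1278.

1278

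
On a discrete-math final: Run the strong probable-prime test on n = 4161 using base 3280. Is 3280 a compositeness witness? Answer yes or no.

n − 1 = 4160 = 2^6 · 65, so s = 6 and d = 65.
Repeated squaring mod 4161: 3280^1 ≡ 3280, 3280^2 ≡ 2215, 3280^4 ≡ 406, 3280^8 ≡ 2557, 3280^16 ≡ 1318, 3280^32 ≡ 1987, 3280^64 ≡ 3541.
65 = 64 + 1, so 3280^65 ≡ 3541·3280 ≡ 1129 (mod 4161).
x_0 = 3280^65 mod 4161 = 1129.
x_0 is neither 1 nor 4160, so continue squaring.
x_1 = 1129^2 mod 4161 = 1375.
x_2 = 1375^2 mod 4161 = 1531.
x_3 = 1531^2 mod 4161 = 1318.
x_4 = 1318^2 mod 4161 = 1987.
x_5 = 1987^2 mod 4161 = 3541.
Reached i = s−1 = 5 without hitting −1: 3280 is a Miller–Rabin witness and 4161 is composite.

yes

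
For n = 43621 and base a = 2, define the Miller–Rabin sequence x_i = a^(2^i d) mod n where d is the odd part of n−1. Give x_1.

5479

n − 1 = 43620 = 2^2 · 10905, so s = 2 and d = 10905.
x_0 = 2^10905 mod 43621 = 26781.
x_1 = 26781^2 mod 43621 = 5479.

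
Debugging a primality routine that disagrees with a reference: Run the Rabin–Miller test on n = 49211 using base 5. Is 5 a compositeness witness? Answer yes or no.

n − 1 = 49210 = 2^1 · 24605, so s = 1 and d = 24605.
x_0 = 5^24605 mod 49211 = 1.
x_0 = 1, so 5 is not a witness.

no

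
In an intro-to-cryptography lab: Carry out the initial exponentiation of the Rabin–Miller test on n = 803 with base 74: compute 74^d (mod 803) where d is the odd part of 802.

74

n − 1 = 802 = 2^1 · 401, so s = 1 and d = 401.
74^401 mod 803 = 74.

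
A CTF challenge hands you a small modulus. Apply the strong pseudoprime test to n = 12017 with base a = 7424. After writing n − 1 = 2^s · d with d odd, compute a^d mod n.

7155

n − 1 = 12016 = 2^4 · 751, so s = 4 and d = 751.
7424^751 mod 12017 = 7155.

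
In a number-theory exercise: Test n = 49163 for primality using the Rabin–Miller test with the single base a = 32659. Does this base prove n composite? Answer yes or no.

yes

n − 1 = 49162 = 2^1 · 24581, so s = 1 and d = 24581.
By repeated squaring, 32659^24581 ≡ 8600 (mod 49163).
x_0 = 32659^24581 mod 49163 = 8600.
x_0 ∉ {1, 49162} and s = 1, so 32659 is a Miller–Rabin witness and 49163 is composite.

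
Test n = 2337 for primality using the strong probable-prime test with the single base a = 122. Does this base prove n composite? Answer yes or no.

n − 1 = 2336 = 2^5 · 73, so s = 5 and d = 73.
Repeated squaring mod 2337: 122^1 ≡ 122, 122^2 ≡ 862, 122^4 ≡ 2215, 122^8 ≡ 862, 122^16 ≡ 2215, 122^32 ≡ 862, 122^64 ≡ 2215.
73 = 64 + 8 + 1, so 122^73 ≡ 2215·862·122 ≡ 122 (mod 2337).
x_0 = 122^73 mod 2337 = 122.
x_0 is neither 1 nor 2336, so continue squaring.
x_1 = 122^2 mod 2337 = 862.
x_2 = 862^2 mod 2337 = 2215.
x_3 = 2215^2 mod 2337 = 862.
x_4 = 862^2 mod 2337 = 2215.
Reached i = s−1 = 4 without hitting −1: 122 is a Miller–Rabin witness and 2337 is composite.

yes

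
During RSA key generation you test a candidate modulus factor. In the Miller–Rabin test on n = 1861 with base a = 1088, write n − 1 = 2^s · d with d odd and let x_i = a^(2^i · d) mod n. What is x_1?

1

n − 1 = 1860 = 2^2 · 465, so s = 2 and d = 465.
x_0 = 1088^465 mod 1861 = 1.
x_1 = 1^2 mod 1861 = 1.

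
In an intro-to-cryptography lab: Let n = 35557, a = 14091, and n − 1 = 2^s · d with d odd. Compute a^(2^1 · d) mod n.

10618

n − 1 = 35556 = 2^2 · 8889, so s = 2 and d = 8889.
x_0 = 14091^8889 mod 35557 = 24858.
x_1 = 24858^2 mod 35557 = 10618.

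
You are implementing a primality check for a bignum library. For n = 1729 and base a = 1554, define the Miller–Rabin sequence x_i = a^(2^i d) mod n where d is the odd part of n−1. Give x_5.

n − 1 = 1728 = 2^6 · 27, so s = 6 and d = 27.
Repeated squaring mod 1729: 1554^1 ≡ 1554, 1554^2 ≡ 1232, 1554^4 ≡ 1491, 1554^8 ≡ 1316, 1554^16 ≡ 1127.
27 = 16 + 8 + 2 + 1, so 1554^27 ≡ 1127·1316·1232·1554 ≡ 1253 (mod 1729).
x_0 = 1253.
x_1 = 1253^2 mod 1729 = 77.
x_2 = 77^2 mod 1729 = 742.
x_3 = 742^2 mod 1729 = 742.
x_4 = 742^2 mod 1729 = 742.
x_5 = 742^2 mod 1729 = 742.

742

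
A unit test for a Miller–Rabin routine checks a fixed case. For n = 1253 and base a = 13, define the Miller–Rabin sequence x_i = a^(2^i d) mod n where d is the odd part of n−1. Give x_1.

407

n − 1 = 1252 = 2^2 · 313, so s = 2 and d = 313.
By repeated squaring, 13^313 ≡ 888 (mod 1253).
x_0 = 888.
x_1 = 888^2 mod 1253 = 407.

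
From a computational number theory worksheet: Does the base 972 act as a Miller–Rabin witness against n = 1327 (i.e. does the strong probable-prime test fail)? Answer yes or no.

no

n − 1 = 1326 = 2^1 · 663, so s = 1 and d = 663.
Repeated squaring mod 1327: 972^1 ≡ 972, 972^2 ≡ 1287, 972^4 ≡ 273, 972^8 ≡ 217, 972^16 ≡ 644, 972^32 ≡ 712, 972^64 ≡ 30, 972^128 ≡ 900, 972^256 ≡ 530, 972^512 ≡ 903.
663 = 512 + 128 + 16 + 4 + 2 + 1, so 972^663 ≡ 903·900·644·273·1287·972 ≡ 1326 (mod 1327).
x_0 = 972^663 mod 1327 = 1326.
x_0 = 1326 ≡ −1, so 972 is not a witness.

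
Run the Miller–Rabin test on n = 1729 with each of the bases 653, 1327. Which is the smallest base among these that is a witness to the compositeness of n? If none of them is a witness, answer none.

none

n − 1 = 1728 = 2^6 · 27, so s = 6 and d = 27.
Base 653: x_0 = 653^27 mod 1729 = 1. x_0 = 1, so 653 is not a witness.
Base 1327: x_0 = 1327^27 mod 1729 = 1. x_0 = 1, so 1327 is not a witness.
No listed base is a witness for 1729.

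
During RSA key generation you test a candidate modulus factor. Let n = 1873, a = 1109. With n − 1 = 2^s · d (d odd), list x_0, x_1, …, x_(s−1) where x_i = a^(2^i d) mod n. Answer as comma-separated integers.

n − 1 = 1872 = 2^4 · 117, so s = 4 and d = 117.
x_0 = 1109^117 mod 1873 = 1136.
x_1 = 1136^2 mod 1873 = 1872.
x_2 = 1872^2 mod 1873 = 1.
x_3 = 1^2 mod 1873 = 1.

1136, 1872, 1, 1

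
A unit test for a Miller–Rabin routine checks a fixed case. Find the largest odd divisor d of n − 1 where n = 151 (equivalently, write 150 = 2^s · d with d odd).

Halving: 150 → 75; 75 is odd.
So 150 = 2^1 · 75.

75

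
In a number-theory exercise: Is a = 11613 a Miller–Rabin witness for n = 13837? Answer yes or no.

yes

n − 1 = 13836 = 2^2 · 3459, so s = 2 and d = 3459.
x_0 = 11613^3459 mod 13837 = 6067.
x_0 is neither 1 nor 13836, so continue squaring.
x_1 = 6067^2 mod 13837 = 2069.
Reached i = s−1 = 1 without hitting −1: 11613 is a Miller–Rabin witness and 13837 is composite.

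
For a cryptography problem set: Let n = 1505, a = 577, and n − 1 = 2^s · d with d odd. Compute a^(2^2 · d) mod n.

n − 1 = 1504 = 2^5 · 47, so s = 5 and d = 47.
x_0 = 577^47 mod 1505 = 1223.
x_1 = 1223^2 mod 1505 = 1264.
x_2 = 1264^2 mod 1505 = 891.

891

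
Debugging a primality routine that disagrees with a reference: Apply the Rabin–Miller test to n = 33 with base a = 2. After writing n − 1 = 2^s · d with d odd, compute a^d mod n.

2

n − 1 = 32 = 2^5 · 1, so s = 5 and d = 1.
2^1 mod 33 = 2.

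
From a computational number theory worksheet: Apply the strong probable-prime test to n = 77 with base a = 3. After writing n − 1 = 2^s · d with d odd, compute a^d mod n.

n − 1 = 76 = 2^2 · 19, so s = 2 and d = 19.
3^19 mod 77 = 59.

59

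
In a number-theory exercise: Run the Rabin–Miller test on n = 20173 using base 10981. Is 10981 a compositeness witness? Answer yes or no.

n − 1 = 20172 = 2^2 · 5043, so s = 2 and d = 5043.
Repeated squaring mod 20173: 10981^1 ≡ 10981, 10981^2 ≡ 8340, 10981^4 ≡ 19269, 10981^8 ≡ 10296, 10981^16 ≡ 18674, 10981^32 ≡ 7798, 10981^64 ≡ 7382, 10981^128 ≡ 6651, 10981^256 ≡ 16585, 10981^512 ≡ 3370, 10981^1024 ≡ 19674, 10981^2048 ≡ 6925, 10981^4096 ≡ 4404.
5043 = 4096 + 512 + 256 + 128 + 32 + 16 + 2 + 1, so 10981^5043 ≡ 4404·3370·16585·6651·7798·18674·8340·10981 ≡ 1 (mod 20173).
x_0 = 10981^5043 mod 20173 = 1.
x_0 = 1, so 10981 is not a witness.

no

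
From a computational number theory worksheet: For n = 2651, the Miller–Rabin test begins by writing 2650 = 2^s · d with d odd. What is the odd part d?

1325

Halving: 2650 → 1325; 1325 is odd.
So 2650 = 2^1 · 1325.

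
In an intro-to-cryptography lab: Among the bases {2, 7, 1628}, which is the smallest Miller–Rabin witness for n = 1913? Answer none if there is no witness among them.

n − 1 = 1912 = 2^3 · 239, so s = 3 and d = 239.
Base 2: x_0 = 2^239 mod 1913 = 1. x_0 = 1, so 2 is not a witness.
Base 7: x_0 = 7^239 mod 1913 = 1201. x_0 is neither 1 nor 1912, so continue squaring. x_1 = 1201^2 mod 1913 = 1912. x_1 ≡ −1, so 7 is not a witness.
Base 1628: x_0 = 1628^239 mod 1913 = 305. x_0 is neither 1 nor 1912, so continue squaring. x_1 = 305^2 mod 1913 = 1201. x_2 = 1201^2 mod 1913 = 1912. x_2 ≡ −1, so 1628 is not a witness.
No listed base is a witness for 1913.

none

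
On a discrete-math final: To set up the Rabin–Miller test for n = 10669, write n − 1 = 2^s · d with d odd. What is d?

2667

Halving: 10668 → 5334 → 2667; 2667 is odd.
So 10668 = 2^2 · 2667.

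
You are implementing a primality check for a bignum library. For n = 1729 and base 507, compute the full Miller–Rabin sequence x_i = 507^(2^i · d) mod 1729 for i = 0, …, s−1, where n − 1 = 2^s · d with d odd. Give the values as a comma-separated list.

n − 1 = 1728 = 2^6 · 27, so s = 6 and d = 27.
x_0 = 507^27 mod 1729 = 1196.
x_1 = 1196^2 mod 1729 = 533.
x_2 = 533^2 mod 1729 = 533.
x_3 = 533^2 mod 1729 = 533.
x_4 = 533^2 mod 1729 = 533.
x_5 = 533^2 mod 1729 = 533.

1196, 533, 533, 533, 533, 533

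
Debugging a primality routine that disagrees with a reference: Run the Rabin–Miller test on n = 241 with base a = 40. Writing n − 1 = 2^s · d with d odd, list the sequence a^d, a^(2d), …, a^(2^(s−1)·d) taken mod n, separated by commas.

n − 1 = 240 = 2^4 · 15, so s = 4 and d = 15.
x_0 = 40^15 mod 241 = 177.
x_1 = 177^2 mod 241 = 240.
x_2 = 240^2 mod 241 = 1.
x_3 = 1^2 mod 241 = 1.

177, 240, 1, 1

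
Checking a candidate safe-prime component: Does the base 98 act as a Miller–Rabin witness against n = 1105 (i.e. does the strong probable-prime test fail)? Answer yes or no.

n − 1 = 1104 = 2^4 · 69, so s = 4 and d = 69.
x_0 = 98^69 mod 1105 = 268.
x_0 is neither 1 nor 1104, so continue squaring.
x_1 = 268^2 mod 1105 = 1104.
x_1 ≡ −1, so 98 is not a witness.

no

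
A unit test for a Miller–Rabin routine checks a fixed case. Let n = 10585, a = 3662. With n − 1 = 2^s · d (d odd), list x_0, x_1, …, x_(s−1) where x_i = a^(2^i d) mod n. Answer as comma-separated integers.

n − 1 = 10584 = 2^3 · 1323, so s = 3 and d = 1323.
x_0 = 3662^1323 mod 10585 = 4918.
x_1 = 4918^2 mod 10585 = 10584.
x_2 = 10584^2 mod 10585 = 1.

4918, 10584, 1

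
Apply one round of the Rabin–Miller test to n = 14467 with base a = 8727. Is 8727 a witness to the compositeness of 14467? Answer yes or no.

yes

n − 1 = 14466 = 2^1 · 7233, so s = 1 and d = 7233.
x_0 = 8727^7233 mod 14467 = 1213.
x_0 ∉ {1, 14466} and s = 1, so 8727 is a Miller–Rabin witness and 14467 is composite.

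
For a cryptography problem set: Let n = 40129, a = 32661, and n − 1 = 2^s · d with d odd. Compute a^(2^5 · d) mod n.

40128

n − 1 = 40128 = 2^6 · 627, so s = 6 and d = 627.
x_0 = 32661^627 mod 40129 = 7581.
x_1 = 7581^2 mod 40129 = 6833.
x_2 = 6833^2 mod 40129 = 19862.
x_3 = 19862^2 mod 40129 = 30974.
x_4 = 30974^2 mod 40129 = 24673.
x_5 = 24673^2 mod 40129 = 40128.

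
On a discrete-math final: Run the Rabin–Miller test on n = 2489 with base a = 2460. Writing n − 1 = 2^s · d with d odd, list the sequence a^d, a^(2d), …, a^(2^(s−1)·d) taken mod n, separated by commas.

n − 1 = 2488 = 2^3 · 311, so s = 3 and d = 311.
x_0 = 2460^311 mod 2489 = 1308.
x_1 = 1308^2 mod 2489 = 921.
x_2 = 921^2 mod 2489 = 1981.

1308, 921, 1981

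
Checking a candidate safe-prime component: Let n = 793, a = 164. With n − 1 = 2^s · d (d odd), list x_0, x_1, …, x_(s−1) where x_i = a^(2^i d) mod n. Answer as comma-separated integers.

n − 1 = 792 = 2^3 · 99, so s = 3 and d = 99.
x_0 = 164^99 mod 793 = 447.
x_1 = 447^2 mod 793 = 766.
x_2 = 766^2 mod 793 = 729.

447, 766, 729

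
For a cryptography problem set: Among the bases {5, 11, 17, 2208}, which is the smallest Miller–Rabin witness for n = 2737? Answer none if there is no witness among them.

5

n − 1 = 2736 = 2^4 · 171, so s = 4 and d = 171.
Base 5: x_0 = 5^171 mod 2737 = 2085. x_0 is neither 1 nor 2736, so continue squaring. x_1 = 2085^2 mod 2737 = 869. x_2 = 869^2 mod 2737 = 2486. x_3 = 2486^2 mod 2737 = 50. Reached i = s−1 = 3 without hitting −1: 5 is a Miller–Rabin witness and 2737 is composite.
Base 11: x_0 = 11^171 mod 2737 = 267. x_0 is neither 1 nor 2736, so continue squaring. x_1 = 267^2 mod 2737 = 127. x_2 = 127^2 mod 2737 = 2444. x_3 = 2444^2 mod 2737 = 1002. Reached i = s−1 = 3 without hitting −1: 11 is a Miller–Rabin witness and 2737 is composite.
Base 17: x_0 = 17^171 mod 2737 = 34. x_0 is neither 1 nor 2736, so continue squaring. x_1 = 34^2 mod 2737 = 1156. x_2 = 1156^2 mod 2737 = 680. x_3 = 680^2 mod 2737 = 2584. Reached i = s−1 = 3 without hitting −1: 17 is a Miller–Rabin witness and 2737 is composite.
Base 2208: x_0 = 2208^171 mod 2737 = 230. x_0 is neither 1 nor 2736, so continue squaring. x_1 = 230^2 mod 2737 = 897. x_2 = 897^2 mod 2737 = 2668. x_3 = 2668^2 mod 2737 = 2024. Reached i = s−1 = 3 without hitting −1: 2208 is a Miller–Rabin witness and 2737 is composite.
The smallest witness among the given bases is 5.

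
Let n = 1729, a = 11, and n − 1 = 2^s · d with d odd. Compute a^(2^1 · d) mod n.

n − 1 = 1728 = 2^6 · 27, so s = 6 and d = 27.
x_0 = 11^27 mod 1729 = 1331.
x_1 = 1331^2 mod 1729 = 1065.

1065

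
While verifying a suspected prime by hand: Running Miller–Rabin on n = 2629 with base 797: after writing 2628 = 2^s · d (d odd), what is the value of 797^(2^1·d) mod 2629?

n − 1 = 2628 = 2^2 · 657, so s = 2 and d = 657.
x_0 = 797^657 mod 2629 = 1554.
x_1 = 1554^2 mod 2629 = 1494.

1494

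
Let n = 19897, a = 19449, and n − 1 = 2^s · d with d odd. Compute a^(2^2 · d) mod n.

n − 1 = 19896 = 2^3 · 2487, so s = 3 and d = 2487.
x_0 = 19449^2487 mod 19897 = 13906.
x_1 = 13906^2 mod 19897 = 17790.
x_2 = 17790^2 mod 19897 = 2418.

2418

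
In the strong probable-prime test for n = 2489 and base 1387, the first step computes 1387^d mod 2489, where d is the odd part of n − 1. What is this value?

n − 1 = 2488 = 2^3 · 311, so s = 3 and d = 311.
Repeated squaring mod 2489: 1387^1 ≡ 1387, 1387^2 ≡ 2261, 1387^4 ≡ 2204, 1387^8 ≡ 1577, 1387^16 ≡ 418, 1387^32 ≡ 494, 1387^64 ≡ 114, 1387^128 ≡ 551, 1387^256 ≡ 2432.
311 = 256 + 32 + 16 + 4 + 2 + 1, so 1387^311 ≡ 2432·494·418·2204·2261·1387 ≡ 190 (mod 2489).

190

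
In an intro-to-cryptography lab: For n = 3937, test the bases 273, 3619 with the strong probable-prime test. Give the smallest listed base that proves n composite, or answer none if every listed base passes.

3619

n − 1 = 3936 = 2^5 · 123, so s = 5 and d = 123.
Base 273: x_0 = 273^123 mod 3937 = 1. x_0 = 1, so 273 is not a witness.
Base 3619: x_0 = 3619^123 mod 3937 = 2278. x_0 is neither 1 nor 3936, so continue squaring. x_1 = 2278^2 mod 3937 = 318. x_2 = 318^2 mod 3937 = 2699. x_3 = 2699^2 mod 3937 = 1151. x_4 = 1151^2 mod 3937 = 1969. Reached i = s−1 = 4 without hitting −1: 3619 is a Miller–Rabin witness and 3937 is composite.
The smallest witness among the given bases is 3619.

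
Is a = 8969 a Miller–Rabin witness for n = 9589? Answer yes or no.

n − 1 = 9588 = 2^2 · 2397, so s = 2 and d = 2397.
x_0 = 8969^2397 mod 9589 = 8315.
x_0 is neither 1 nor 9588, so continue squaring.
x_1 = 8315^2 mod 9589 = 2535.
Reached i = s−1 = 1 without hitting −1: 8969 is a Miller–Rabin witness and 9589 is composite.

yes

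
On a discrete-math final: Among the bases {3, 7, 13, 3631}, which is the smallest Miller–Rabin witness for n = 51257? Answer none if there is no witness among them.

none

n − 1 = 51256 = 2^3 · 6407, so s = 3 and d = 6407.
Base 3: x_0 = 3^6407 mod 51257 = 45094. x_0 is neither 1 nor 51256, so continue squaring. x_1 = 45094^2 mod 51257 = 1132. x_2 = 1132^2 mod 51257 = 51256. x_2 ≡ −1, so 3 is not a witness.
Base 7: x_0 = 7^6407 mod 51257 = 45693. x_0 is neither 1 nor 51256, so continue squaring. x_1 = 45693^2 mod 51257 = 50125. x_2 = 50125^2 mod 51257 = 51256. x_2 ≡ −1, so 7 is not a witness.
Base 13: x_0 = 13^6407 mod 51257 = 45094. x_0 is neither 1 nor 51256, so continue squaring. x_1 = 45094^2 mod 51257 = 1132. x_2 = 1132^2 mod 51257 = 51256. x_2 ≡ −1, so 13 is not a witness.
Base 3631: x_0 = 3631^6407 mod 51257 = 6163. x_0 is neither 1 nor 51256, so continue squaring. x_1 = 6163^2 mod 51257 = 1132. x_2 = 1132^2 mod 51257 = 51256. x_2 ≡ −1, so 3631 is not a witness.
No listed base is a witness for 51257.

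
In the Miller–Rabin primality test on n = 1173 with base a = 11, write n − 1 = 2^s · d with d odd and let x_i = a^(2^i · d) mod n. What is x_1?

n − 1 = 1172 = 2^2 · 293, so s = 2 and d = 293.
Repeated squaring mod 1173: 11^1 ≡ 11, 11^2 ≡ 121, 11^4 ≡ 565, 11^8 ≡ 169, 11^16 ≡ 409, 11^32 ≡ 715, 11^64 ≡ 970, 11^128 ≡ 154, 11^256 ≡ 256.
293 = 256 + 32 + 4 + 1, so 11^293 ≡ 256·715·565·11 ≡ 605 (mod 1173).
x_0 = 605.
x_1 = 605^2 mod 1173 = 49.

49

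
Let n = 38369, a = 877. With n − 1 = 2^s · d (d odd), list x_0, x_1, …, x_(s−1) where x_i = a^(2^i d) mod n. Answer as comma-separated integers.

n − 1 = 38368 = 2^5 · 1199, so s = 5 and d = 1199.
x_0 = 877^1199 mod 38369 = 38194.
x_1 = 38194^2 mod 38369 = 30625.
x_2 = 30625^2 mod 38369 = 37158.
x_3 = 37158^2 mod 38369 = 8499.
x_4 = 8499^2 mod 38369 = 22543.

38194, 30625, 37158, 8499, 22543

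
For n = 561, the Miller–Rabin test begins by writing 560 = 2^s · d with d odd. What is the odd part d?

Halving: 560 → 280 → 140 → 70 → 35; 35 is odd.
So 560 = 2^4 · 35.

35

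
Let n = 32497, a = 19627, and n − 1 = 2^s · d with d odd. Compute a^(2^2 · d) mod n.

30835

n − 1 = 32496 = 2^4 · 2031, so s = 4 and d = 2031.
Repeated squaring mod 32497: 19627^1 ≡ 19627, 19627^2 ≡ 32188, 19627^4 ≡ 30487, 19627^8 ≡ 10472, 19627^16 ≡ 17906, 19627^32 ≡ 9434, 19627^64 ≡ 23570, 19627^128 ≡ 8685, 19627^256 ≡ 3688, 19627^512 ≡ 17598, 19627^1024 ≡ 25691.
2031 = 1024 + 512 + 256 + 128 + 64 + 32 + 8 + 4 + 2 + 1, so 19627^2031 ≡ 25691·17598·3688·8685·23570·9434·10472·30487·32188·19627 ≡ 25299 (mod 32497).
x_0 = 25299.
x_1 = 25299^2 mod 32497 = 10986.
x_2 = 10986^2 mod 32497 = 30835.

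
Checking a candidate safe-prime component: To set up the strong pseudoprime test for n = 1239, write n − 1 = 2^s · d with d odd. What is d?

Halving: 1238 → 619; 619 is odd.
So 1238 = 2^1 · 619.

619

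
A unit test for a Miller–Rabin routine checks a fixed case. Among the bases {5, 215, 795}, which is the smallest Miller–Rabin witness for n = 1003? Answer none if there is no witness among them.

5

n − 1 = 1002 = 2^1 · 501, so s = 1 and d = 501.
Base 5: x_0 = 5^501 mod 1003 = 694. x_0 ∉ {1, 1002} and s = 1, so 5 is a Miller–Rabin witness and 1003 is composite.
Base 215: x_0 = 215^501 mod 1003 = 537. x_0 ∉ {1, 1002} and s = 1, so 215 is a Miller–Rabin witness and 1003 is composite.
Base 795: x_0 = 795^501 mod 1003 = 744. x_0 ∉ {1, 1002} and s = 1, so 795 is a Miller–Rabin witness and 1003 is composite.
The smallest witness among the given bases is 5.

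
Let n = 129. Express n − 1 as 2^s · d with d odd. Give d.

1

Halving: 128 → 64 → 32 → 16 → 8 → 4 → 2 → 1; 1 is odd.
So 128 = 2^7 · 1.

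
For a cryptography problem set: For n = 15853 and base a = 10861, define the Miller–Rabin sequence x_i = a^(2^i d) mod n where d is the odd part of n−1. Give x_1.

n − 1 = 15852 = 2^2 · 3963, so s = 2 and d = 3963.
Repeated squaring mod 15853: 10861^1 ≡ 10861, 10861^2 ≡ 15001, 10861^4 ≡ 12519, 10861^8 ≡ 2603, 10861^16 ≡ 6378, 10861^32 ≡ 86, 10861^64 ≡ 7396, 10861^128 ≡ 7966, 10861^256 ≡ 13450, 10861^512 ≡ 3917, 10861^1024 ≡ 13038, 10861^2048 ≡ 13578.
3963 = 2048 + 1024 + 512 + 256 + 64 + 32 + 16 + 8 + 2 + 1, so 10861^3963 ≡ 13578·13038·3917·13450·7396·86·6378·2603·15001·10861 ≡ 6849 (mod 15853).
x_0 = 6849.
x_1 = 6849^2 mod 15853 = 15627.

15627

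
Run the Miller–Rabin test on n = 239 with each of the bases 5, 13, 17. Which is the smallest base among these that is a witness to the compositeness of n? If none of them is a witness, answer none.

none

n − 1 = 238 = 2^1 · 119, so s = 1 and d = 119.
Base 5: x_0 = 5^119 mod 239 = 1. x_0 = 1, so 5 is not a witness.
Base 13: x_0 = 13^119 mod 239 = 238. x_0 = 238 ≡ −1, so 13 is not a witness.
Base 17: x_0 = 17^119 mod 239 = 1. x_0 = 1, so 17 is not a witness.
No listed base is a witness for 239.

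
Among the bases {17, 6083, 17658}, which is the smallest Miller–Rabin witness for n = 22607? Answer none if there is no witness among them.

n − 1 = 22606 = 2^1 · 11303, so s = 1 and d = 11303.
Base 17: x_0 = 17^11303 mod 22607 = 5574. x_0 ∉ {1, 22606} and s = 1, so 17 is a Miller–Rabin witness and 22607 is composite.
Base 6083: x_0 = 6083^11303 mod 22607 = 116. x_0 ∉ {1, 22606} and s = 1, so 6083 is a Miller–Rabin witness and 22607 is composite.
Base 17658: x_0 = 17658^11303 mod 22607 = 2623. x_0 ∉ {1, 22606} and s = 1, so 17658 is a Miller–Rabin witness and 22607 is composite.
The smallest witness among the given bases is 17.

17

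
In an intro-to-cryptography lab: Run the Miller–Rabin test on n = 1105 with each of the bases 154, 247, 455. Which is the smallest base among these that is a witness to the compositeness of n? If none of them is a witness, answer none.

n − 1 = 1104 = 2^4 · 69, so s = 4 and d = 69.
Base 154: x_0 = 154^69 mod 1105 = 749. x_0 is neither 1 nor 1104, so continue squaring. x_1 = 749^2 mod 1105 = 766. x_2 = 766^2 mod 1105 = 1. x_2 = 1 but x_1 ≠ ±1, a nontrivial square root of 1 — 154 is a witness and 1105 is composite.
Base 247: x_0 = 247^69 mod 1105 = 637. x_0 is neither 1 nor 1104, so continue squaring. x_1 = 637^2 mod 1105 = 234. x_2 = 234^2 mod 1105 = 611. x_3 = 611^2 mod 1105 = 936. Reached i = s−1 = 3 without hitting −1: 247 is a Miller–Rabin witness and 1105 is composite.
Base 455: x_0 = 455^69 mod 1105 = 455. x_0 is neither 1 nor 1104, so continue squaring. x_1 = 455^2 mod 1105 = 390. x_2 = 390^2 mod 1105 = 715. x_3 = 715^2 mod 1105 = 715. Reached i = s−1 = 3 without hitting −1: 455 is a Miller–Rabin witness and 1105 is composite.
The smallest witness among the given bases is 154.

154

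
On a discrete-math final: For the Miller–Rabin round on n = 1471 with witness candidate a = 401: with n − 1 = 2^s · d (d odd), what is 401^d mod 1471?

1470

n − 1 = 1470 = 2^1 · 735, so s = 1 and d = 735.
Repeated squaring mod 1471: 401^1 ≡ 401, 401^2 ≡ 462, 401^4 ≡ 149, 401^8 ≡ 136, 401^16 ≡ 844, 401^32 ≡ 372, 401^64 ≡ 110, 401^128 ≡ 332, 401^256 ≡ 1370, 401^512 ≡ 1375.
735 = 512 + 128 + 64 + 16 + 8 + 4 + 2 + 1, so 401^735 ≡ 1375·332·110·844·136·149·462·401 ≡ 1470 (mod 1471).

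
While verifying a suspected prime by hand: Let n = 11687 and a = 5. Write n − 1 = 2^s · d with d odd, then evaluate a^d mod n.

10317

n − 1 = 11686 = 2^1 · 5843, so s = 1 and d = 5843.
By repeated squaring, 5^5843 ≡ 10317 (mod 11687).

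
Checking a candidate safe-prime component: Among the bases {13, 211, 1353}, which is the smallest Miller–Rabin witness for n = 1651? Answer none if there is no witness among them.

13

n − 1 = 1650 = 2^1 · 825, so s = 1 and d = 825.
Base 13: x_0 = 13^825 mod 1651 = 936. x_0 ∉ {1, 1650} and s = 1, so 13 is a Miller–Rabin witness and 1651 is composite.
Base 211: x_0 = 211^825 mod 1651 = 1041. x_0 ∉ {1, 1650} and s = 1, so 211 is a Miller–Rabin witness and 1651 is composite.
Base 1353: x_0 = 1353^825 mod 1651 = 1197. x_0 ∉ {1, 1650} and s = 1, so 1353 is a Miller–Rabin witness and 1651 is composite.
The smallest witness among the given bases is 13.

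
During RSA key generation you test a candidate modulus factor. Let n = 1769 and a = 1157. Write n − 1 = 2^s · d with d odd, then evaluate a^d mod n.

218

n − 1 = 1768 = 2^3 · 221, so s = 3 and d = 221.
Repeated squaring mod 1769: 1157^1 ≡ 1157, 1157^2 ≡ 1285, 1157^4 ≡ 748, 1157^8 ≡ 500, 1157^16 ≡ 571, 1157^32 ≡ 545, 1157^64 ≡ 1602, 1157^128 ≡ 1354.
221 = 128 + 64 + 16 + 8 + 4 + 1, so 1157^221 ≡ 1354·1602·571·500·748·1157 ≡ 218 (mod 1769).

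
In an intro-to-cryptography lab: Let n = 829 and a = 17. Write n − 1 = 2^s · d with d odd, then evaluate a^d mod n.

n − 1 = 828 = 2^2 · 207, so s = 2 and d = 207.
By repeated squaring, 17^207 ≡ 1 (mod 829).

1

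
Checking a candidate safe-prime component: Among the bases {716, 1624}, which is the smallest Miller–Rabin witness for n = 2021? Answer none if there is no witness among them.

n − 1 = 2020 = 2^2 · 505, so s = 2 and d = 505.
Base 716: x_0 = 716^505 mod 2021 = 1017. x_0 is neither 1 nor 2020, so continue squaring. x_1 = 1017^2 mod 2021 = 1558. Reached i = s−1 = 1 without hitting −1: 716 is a Miller–Rabin witness and 2021 is composite.
Base 1624: x_0 = 1624^505 mod 2021 = 1495. x_0 is neither 1 nor 2020, so continue squaring. x_1 = 1495^2 mod 2021 = 1820. Reached i = s−1 = 1 without hitting −1: 1624 is a Miller–Rabin witness and 2021 is composite.
The smallest witness among the given bases is 716.

716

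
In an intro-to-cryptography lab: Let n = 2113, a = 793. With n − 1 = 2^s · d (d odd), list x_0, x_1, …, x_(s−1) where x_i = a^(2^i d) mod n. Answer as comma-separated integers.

1837, 108, 1099, 1278, 2048, 2112

n − 1 = 2112 = 2^6 · 33, so s = 6 and d = 33.
x_0 = 793^33 mod 2113 = 1837.
x_1 = 1837^2 mod 2113 = 108.
x_2 = 108^2 mod 2113 = 1099.
x_3 = 1099^2 mod 2113 = 1278.
x_4 = 1278^2 mod 2113 = 2048.
x_5 = 2048^2 mod 2113 = 2112.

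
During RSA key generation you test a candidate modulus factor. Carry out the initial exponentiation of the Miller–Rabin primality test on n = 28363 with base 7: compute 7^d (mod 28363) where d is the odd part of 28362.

28234

n − 1 = 28362 = 2^1 · 14181, so s = 1 and d = 14181.
7^14181 mod 28363 = 28234.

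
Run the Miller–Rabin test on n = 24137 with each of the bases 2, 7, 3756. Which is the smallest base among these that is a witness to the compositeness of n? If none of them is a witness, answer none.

none

n − 1 = 24136 = 2^3 · 3017, so s = 3 and d = 3017.
Base 2: x_0 = 2^3017 mod 24137 = 7128. x_0 is neither 1 nor 24136, so continue squaring. x_1 = 7128^2 mod 24137 = 24136. x_1 ≡ −1, so 2 is not a witness.
Base 7: x_0 = 7^3017 mod 24137 = 7128. x_0 is neither 1 nor 24136, so continue squaring. x_1 = 7128^2 mod 24137 = 24136. x_1 ≡ −1, so 7 is not a witness.
Base 3756: x_0 = 3756^3017 mod 24137 = 15570. x_0 is neither 1 nor 24136, so continue squaring. x_1 = 15570^2 mod 24137 = 17009. x_2 = 17009^2 mod 24137 = 24136. x_2 ≡ −1, so 3756 is not a witness.
No listed base is a witness for 24137.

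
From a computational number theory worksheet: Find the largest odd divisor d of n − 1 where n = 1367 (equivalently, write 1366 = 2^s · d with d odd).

Halving: 1366 → 683; 683 is odd.
So 1366 = 2^1 · 683.

683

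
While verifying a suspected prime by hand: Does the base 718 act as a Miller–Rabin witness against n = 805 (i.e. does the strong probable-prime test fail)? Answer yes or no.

n − 1 = 804 = 2^2 · 201, so s = 2 and d = 201.
x_0 = 718^201 mod 805 = 148.
x_0 is neither 1 nor 804, so continue squaring.
x_1 = 148^2 mod 805 = 169.
Reached i = s−1 = 1 without hitting −1: 718 is a Miller–Rabin witness and 805 is composite.

yes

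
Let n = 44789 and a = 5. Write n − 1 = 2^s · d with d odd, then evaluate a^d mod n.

n − 1 = 44788 = 2^2 · 11197, so s = 2 and d = 11197.
Repeated squaring mod 44789: 5^1 ≡ 5, 5^2 ≡ 25, 5^4 ≡ 625, 5^8 ≡ 32313, 5^16 ≡ 8801, 5^32 ≡ 17420, 5^64 ≡ 10925, 5^128 ≡ 37729, 5^256 ≡ 38232, 5^512 ≡ 41598, 5^1024 ≡ 15378, 5^2048 ≡ 41753, 5^4096 ≡ 35551, 5^8192 ≡ 17599.
11197 = 8192 + 2048 + 512 + 256 + 128 + 32 + 16 + 8 + 4 + 1, so 5^11197 ≡ 17599·41753·41598·38232·37729·17420·8801·32313·625·5 ≡ 1 (mod 44789).

1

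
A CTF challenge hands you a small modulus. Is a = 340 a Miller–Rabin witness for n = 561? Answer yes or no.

n − 1 = 560 = 2^4 · 35, so s = 4 and d = 35.
x_0 = 340^35 mod 561 = 340.
x_0 is neither 1 nor 560, so continue squaring.
x_1 = 340^2 mod 561 = 34.
x_2 = 34^2 mod 561 = 34.
x_3 = 34^2 mod 561 = 34.
Reached i = s−1 = 3 without hitting −1: 340 is a Miller–Rabin witness and 561 is composite.

yes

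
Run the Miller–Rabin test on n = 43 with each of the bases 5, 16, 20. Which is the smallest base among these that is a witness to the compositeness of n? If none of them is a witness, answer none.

none

n − 1 = 42 = 2^1 · 21, so s = 1 and d = 21.
Base 5: x_0 = 5^21 mod 43 = 42. x_0 = 42 ≡ −1, so 5 is not a witness.
Base 16: x_0 = 16^21 mod 43 = 1. x_0 = 1, so 16 is not a witness.
Base 20: x_0 = 20^21 mod 43 = 42. x_0 = 42 ≡ −1, so 20 is not a witness.
No listed base is a witness for 43.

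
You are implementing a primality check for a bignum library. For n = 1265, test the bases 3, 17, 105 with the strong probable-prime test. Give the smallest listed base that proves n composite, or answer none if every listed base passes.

3

n − 1 = 1264 = 2^4 · 79, so s = 4 and d = 79.
Base 3: x_0 = 3^79 mod 1265 = 147. x_0 is neither 1 nor 1264, so continue squaring. x_1 = 147^2 mod 1265 = 104. x_2 = 104^2 mod 1265 = 696. x_3 = 696^2 mod 1265 = 1186. Reached i = s−1 = 3 without hitting −1: 3 is a Miller–Rabin witness and 1265 is composite.
Base 17: x_0 = 17^79 mod 1265 = 838. x_0 is neither 1 nor 1264, so continue squaring. x_1 = 838^2 mod 1265 = 169. x_2 = 169^2 mod 1265 = 731. x_3 = 731^2 mod 1265 = 531. Reached i = s−1 = 3 without hitting −1: 17 is a Miller–Rabin witness and 1265 is composite.
Base 105: x_0 = 105^79 mod 1265 = 1135. x_0 is neither 1 nor 1264, so continue squaring. x_1 = 1135^2 mod 1265 = 455. x_2 = 455^2 mod 1265 = 830. x_3 = 830^2 mod 1265 = 740. Reached i = s−1 = 3 without hitting −1: 105 is a Miller–Rabin witness and 1265 is composite.
The smallest witness among the given bases is 3.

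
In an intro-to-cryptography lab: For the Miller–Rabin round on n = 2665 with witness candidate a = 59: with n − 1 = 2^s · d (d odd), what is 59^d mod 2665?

n − 1 = 2664 = 2^3 · 333, so s = 3 and d = 333.
59^333 mod 2665 = 2634.

2634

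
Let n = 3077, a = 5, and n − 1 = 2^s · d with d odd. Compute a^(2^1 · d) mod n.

n − 1 = 3076 = 2^2 · 769, so s = 2 and d = 769.
x_0 = 5^769 mod 3077 = 1892.
x_1 = 1892^2 mod 3077 = 1113.

1113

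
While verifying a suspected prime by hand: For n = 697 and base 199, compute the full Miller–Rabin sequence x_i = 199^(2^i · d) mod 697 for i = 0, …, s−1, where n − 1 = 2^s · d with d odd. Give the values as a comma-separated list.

381, 185, 72

n − 1 = 696 = 2^3 · 87, so s = 3 and d = 87.
x_0 = 199^87 mod 697 = 381.
x_1 = 381^2 mod 697 = 185.
x_2 = 185^2 mod 697 = 72.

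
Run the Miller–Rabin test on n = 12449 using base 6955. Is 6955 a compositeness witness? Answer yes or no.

n − 1 = 12448 = 2^5 · 389, so s = 5 and d = 389.
Repeated squaring mod 12449: 6955^1 ≡ 6955, 6955^2 ≡ 7660, 6955^4 ≡ 3463, 6955^8 ≡ 3982, 6955^16 ≡ 8747, 6955^32 ≡ 10904, 6955^64 ≡ 9266, 6955^128 ≡ 10452, 6955^256 ≡ 4329.
389 = 256 + 128 + 4 + 1, so 6955^389 ≡ 4329·10452·3463·6955 ≡ 3885 (mod 12449).
x_0 = 6955^389 mod 12449 = 3885.
x_0 is neither 1 nor 12448, so continue squaring.
x_1 = 3885^2 mod 12449 = 5037.
x_2 = 5037^2 mod 12449 = 307.
x_3 = 307^2 mod 12449 = 7106.
x_4 = 7106^2 mod 12449 = 2092.
Reached i = s−1 = 4 without hitting −1: 6955 is a Miller–Rabin witness and 12449 is composite.

yes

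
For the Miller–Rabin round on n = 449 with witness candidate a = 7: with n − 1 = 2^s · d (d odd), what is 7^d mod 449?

77

n − 1 = 448 = 2^6 · 7, so s = 6 and d = 7.
7^7 mod 449 = 77.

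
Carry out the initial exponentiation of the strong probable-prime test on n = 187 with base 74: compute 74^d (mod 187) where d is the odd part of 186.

61

n − 1 = 186 = 2^1 · 93, so s = 1 and d = 93.
74^93 mod 187 = 61.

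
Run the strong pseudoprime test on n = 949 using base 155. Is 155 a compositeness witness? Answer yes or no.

n − 1 = 948 = 2^2 · 237, so s = 2 and d = 237.
x_0 = 155^237 mod 949 = 948.
x_0 = 948 ≡ −1, so 155 is not a witness.

no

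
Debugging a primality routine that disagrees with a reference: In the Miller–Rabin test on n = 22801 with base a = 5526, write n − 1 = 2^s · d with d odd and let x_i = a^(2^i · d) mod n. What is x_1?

21443

n − 1 = 22800 = 2^4 · 1425, so s = 4 and d = 1425.
x_0 = 5526^1425 mod 22801 = 10722.
x_1 = 10722^2 mod 22801 = 21443.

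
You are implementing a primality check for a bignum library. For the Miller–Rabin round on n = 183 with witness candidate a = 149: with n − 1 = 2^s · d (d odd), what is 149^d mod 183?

n − 1 = 182 = 2^1 · 91, so s = 1 and d = 91.
149^91 mod 183 = 149.

149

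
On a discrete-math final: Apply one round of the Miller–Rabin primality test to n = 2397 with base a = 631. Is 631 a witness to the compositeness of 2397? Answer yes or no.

yes

n − 1 = 2396 = 2^2 · 599, so s = 2 and d = 599.
x_0 = 631^599 mod 2397 = 349.
x_0 is neither 1 nor 2396, so continue squaring.
x_1 = 349^2 mod 2397 = 1951.
Reached i = s−1 = 1 without hitting −1: 631 is a Miller–Rabin witness and 2397 is composite.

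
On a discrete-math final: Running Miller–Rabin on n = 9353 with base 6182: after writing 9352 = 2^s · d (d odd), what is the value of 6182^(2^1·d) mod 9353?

177

n − 1 = 9352 = 2^3 · 1169, so s = 3 and d = 1169.
x_0 = 6182^1169 mod 9353 = 6633.
x_1 = 6633^2 mod 9353 = 177.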